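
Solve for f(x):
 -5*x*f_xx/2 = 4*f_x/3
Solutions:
 f(x) = C1 + C2*x^(7/15)


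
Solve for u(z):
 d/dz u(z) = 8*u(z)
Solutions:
 u(z) = C1*exp(8*z)


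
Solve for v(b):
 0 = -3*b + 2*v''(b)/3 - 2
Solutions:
 v(b) = C1 + C2*b + 3*b^3/4 + 3*b^2/2


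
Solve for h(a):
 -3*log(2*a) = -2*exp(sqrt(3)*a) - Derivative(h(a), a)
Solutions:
 h(a) = C1 + 3*a*log(a) + 3*a*(-1 + log(2)) - 2*sqrt(3)*exp(sqrt(3)*a)/3


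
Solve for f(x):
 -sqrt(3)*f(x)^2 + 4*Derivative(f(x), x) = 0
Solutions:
 f(x) = -4/(C1 + sqrt(3)*x)


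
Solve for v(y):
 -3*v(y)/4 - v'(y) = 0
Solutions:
 v(y) = C1*exp(-3*y/4)


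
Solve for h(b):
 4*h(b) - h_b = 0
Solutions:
 h(b) = C1*exp(4*b)


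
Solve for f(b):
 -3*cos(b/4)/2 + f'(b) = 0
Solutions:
 f(b) = C1 + 6*sin(b/4)


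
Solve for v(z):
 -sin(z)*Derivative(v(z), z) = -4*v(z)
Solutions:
 v(z) = C1*(cos(z)^2 - 2*cos(z) + 1)/(cos(z)^2 + 2*cos(z) + 1)


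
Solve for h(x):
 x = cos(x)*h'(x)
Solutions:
 h(x) = C1 + Integral(x/cos(x), x)


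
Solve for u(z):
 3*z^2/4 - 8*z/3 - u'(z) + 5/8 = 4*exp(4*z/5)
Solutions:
 u(z) = C1 + z^3/4 - 4*z^2/3 + 5*z/8 - 5*exp(4*z/5)


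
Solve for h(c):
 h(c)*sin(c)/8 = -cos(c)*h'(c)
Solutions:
 h(c) = C1*cos(c)^(1/8)


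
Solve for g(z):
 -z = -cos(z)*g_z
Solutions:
 g(z) = C1 + Integral(z/cos(z), z)


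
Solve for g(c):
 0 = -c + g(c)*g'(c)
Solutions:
 g(c) = -sqrt(C1 + c^2)
 g(c) = sqrt(C1 + c^2)


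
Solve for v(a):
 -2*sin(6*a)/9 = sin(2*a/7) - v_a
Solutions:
 v(a) = C1 - 7*cos(2*a/7)/2 - cos(6*a)/27


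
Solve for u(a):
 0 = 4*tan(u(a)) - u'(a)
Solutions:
 u(a) = pi - asin(C1*exp(4*a))
 u(a) = asin(C1*exp(4*a))


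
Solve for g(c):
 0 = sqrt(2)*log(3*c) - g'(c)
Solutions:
 g(c) = C1 + sqrt(2)*c*log(c) - sqrt(2)*c + sqrt(2)*c*log(3)


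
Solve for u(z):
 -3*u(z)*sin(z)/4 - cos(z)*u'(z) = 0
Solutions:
 u(z) = C1*cos(z)^(3/4)


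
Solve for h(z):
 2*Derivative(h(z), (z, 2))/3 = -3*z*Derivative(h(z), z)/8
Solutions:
 h(z) = C1 + C2*erf(3*sqrt(2)*z/8)


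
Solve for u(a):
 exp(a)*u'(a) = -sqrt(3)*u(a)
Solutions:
 u(a) = C1*exp(sqrt(3)*exp(-a))


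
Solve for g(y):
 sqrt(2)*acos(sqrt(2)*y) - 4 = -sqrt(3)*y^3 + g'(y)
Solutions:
 g(y) = C1 + sqrt(3)*y^4/4 - 4*y + sqrt(2)*(y*acos(sqrt(2)*y) - sqrt(2)*sqrt(1 - 2*y^2)/2)


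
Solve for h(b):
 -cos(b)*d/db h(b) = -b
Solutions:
 h(b) = C1 + Integral(b/cos(b), b)


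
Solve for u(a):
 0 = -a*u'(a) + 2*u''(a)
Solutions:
 u(a) = C1 + C2*erfi(a/2)


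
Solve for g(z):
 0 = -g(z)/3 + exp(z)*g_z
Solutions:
 g(z) = C1*exp(-exp(-z)/3)


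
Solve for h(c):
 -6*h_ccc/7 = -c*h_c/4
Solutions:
 h(c) = C1 + Integral(C2*airyai(3^(2/3)*7^(1/3)*c/6) + C3*airybi(3^(2/3)*7^(1/3)*c/6), c)


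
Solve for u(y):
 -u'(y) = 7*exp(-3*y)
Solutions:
 u(y) = C1 + 7*exp(-3*y)/3


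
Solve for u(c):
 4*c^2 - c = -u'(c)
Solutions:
 u(c) = C1 - 4*c^3/3 + c^2/2


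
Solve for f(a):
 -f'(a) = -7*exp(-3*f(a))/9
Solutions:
 f(a) = log(C1 + 7*a/3)/3
 f(a) = log((-1 - sqrt(3)*I)*(C1 + 7*a/3)^(1/3)/2)
 f(a) = log((-1 + sqrt(3)*I)*(C1 + 7*a/3)^(1/3)/2)


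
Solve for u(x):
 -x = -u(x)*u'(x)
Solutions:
 u(x) = -sqrt(C1 + x^2)
 u(x) = sqrt(C1 + x^2)


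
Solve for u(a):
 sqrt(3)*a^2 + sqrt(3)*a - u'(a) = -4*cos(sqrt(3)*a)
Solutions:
 u(a) = C1 + sqrt(3)*a^3/3 + sqrt(3)*a^2/2 + 4*sqrt(3)*sin(sqrt(3)*a)/3


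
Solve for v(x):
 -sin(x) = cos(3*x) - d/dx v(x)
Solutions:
 v(x) = C1 + sin(3*x)/3 - cos(x)


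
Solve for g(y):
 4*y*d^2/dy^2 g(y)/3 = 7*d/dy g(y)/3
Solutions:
 g(y) = C1 + C2*y^(11/4)


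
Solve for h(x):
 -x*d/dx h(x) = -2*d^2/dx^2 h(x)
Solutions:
 h(x) = C1 + C2*erfi(x/2)


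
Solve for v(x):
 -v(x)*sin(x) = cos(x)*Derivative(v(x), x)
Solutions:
 v(x) = C1*cos(x)


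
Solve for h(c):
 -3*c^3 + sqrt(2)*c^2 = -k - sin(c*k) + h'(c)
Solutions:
 h(c) = C1 - 3*c^4/4 + sqrt(2)*c^3/3 + c*k - cos(c*k)/k


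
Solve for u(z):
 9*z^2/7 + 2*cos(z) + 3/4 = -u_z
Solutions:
 u(z) = C1 - 3*z^3/7 - 3*z/4 - 2*sin(z)


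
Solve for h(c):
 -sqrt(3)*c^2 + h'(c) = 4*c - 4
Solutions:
 h(c) = C1 + sqrt(3)*c^3/3 + 2*c^2 - 4*c


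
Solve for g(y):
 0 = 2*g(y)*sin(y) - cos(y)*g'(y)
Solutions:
 g(y) = C1/cos(y)^2


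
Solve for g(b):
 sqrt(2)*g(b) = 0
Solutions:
 g(b) = 0


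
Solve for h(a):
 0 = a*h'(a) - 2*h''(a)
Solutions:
 h(a) = C1 + C2*erfi(a/2)


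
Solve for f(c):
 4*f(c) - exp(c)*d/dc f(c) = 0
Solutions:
 f(c) = C1*exp(-4*exp(-c))


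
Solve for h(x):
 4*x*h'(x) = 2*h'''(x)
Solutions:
 h(x) = C1 + Integral(C2*airyai(2^(1/3)*x) + C3*airybi(2^(1/3)*x), x)


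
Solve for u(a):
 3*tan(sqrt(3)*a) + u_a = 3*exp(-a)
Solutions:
 u(a) = C1 - sqrt(3)*log(tan(sqrt(3)*a)^2 + 1)/2 - 3*exp(-a)


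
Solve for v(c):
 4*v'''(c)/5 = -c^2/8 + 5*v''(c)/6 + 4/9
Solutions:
 v(c) = C1 + C2*c + C3*exp(25*c/24) + c^4/80 + 6*c^3/125 - 1204*c^2/9375


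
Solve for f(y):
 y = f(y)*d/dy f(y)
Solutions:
 f(y) = -sqrt(C1 + y^2)
 f(y) = sqrt(C1 + y^2)


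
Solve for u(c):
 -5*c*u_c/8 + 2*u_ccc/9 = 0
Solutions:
 u(c) = C1 + Integral(C2*airyai(2^(2/3)*45^(1/3)*c/4) + C3*airybi(2^(2/3)*45^(1/3)*c/4), c)


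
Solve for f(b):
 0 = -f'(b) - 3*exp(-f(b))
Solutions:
 f(b) = log(C1 - 3*b)


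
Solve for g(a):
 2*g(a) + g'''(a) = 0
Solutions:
 g(a) = C3*exp(-2^(1/3)*a) + (C1*sin(2^(1/3)*sqrt(3)*a/2) + C2*cos(2^(1/3)*sqrt(3)*a/2))*exp(2^(1/3)*a/2)


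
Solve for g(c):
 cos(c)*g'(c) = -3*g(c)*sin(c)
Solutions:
 g(c) = C1*cos(c)^3


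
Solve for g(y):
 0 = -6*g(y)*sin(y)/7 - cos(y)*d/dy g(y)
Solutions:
 g(y) = C1*cos(y)^(6/7)


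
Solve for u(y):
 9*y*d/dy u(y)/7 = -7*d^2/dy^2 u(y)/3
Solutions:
 u(y) = C1 + C2*erf(3*sqrt(6)*y/14)


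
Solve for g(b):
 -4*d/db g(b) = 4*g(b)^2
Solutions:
 g(b) = 1/(C1 + b)


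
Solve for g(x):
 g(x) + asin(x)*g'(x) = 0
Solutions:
 g(x) = C1*exp(-Integral(1/asin(x), x))


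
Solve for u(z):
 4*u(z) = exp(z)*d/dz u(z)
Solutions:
 u(z) = C1*exp(-4*exp(-z))


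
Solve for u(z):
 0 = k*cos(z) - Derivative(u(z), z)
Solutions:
 u(z) = C1 + k*sin(z)


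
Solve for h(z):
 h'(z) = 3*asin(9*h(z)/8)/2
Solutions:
 Integral(1/asin(9*_y/8), (_y, h(z))) = C1 + 3*z/2


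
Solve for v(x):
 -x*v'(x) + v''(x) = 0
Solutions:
 v(x) = C1 + C2*erfi(sqrt(2)*x/2)


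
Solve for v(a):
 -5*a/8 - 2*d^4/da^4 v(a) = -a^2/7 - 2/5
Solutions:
 v(a) = C1 + C2*a + C3*a^2 + C4*a^3 + a^6/5040 - a^5/384 + a^4/120


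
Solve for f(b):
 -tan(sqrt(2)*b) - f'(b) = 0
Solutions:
 f(b) = C1 + sqrt(2)*log(cos(sqrt(2)*b))/2


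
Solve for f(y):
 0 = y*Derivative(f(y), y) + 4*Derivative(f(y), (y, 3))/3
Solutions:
 f(y) = C1 + Integral(C2*airyai(-6^(1/3)*y/2) + C3*airybi(-6^(1/3)*y/2), y)


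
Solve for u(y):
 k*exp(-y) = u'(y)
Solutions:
 u(y) = C1 - k*exp(-y)


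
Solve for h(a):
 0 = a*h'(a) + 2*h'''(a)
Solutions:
 h(a) = C1 + Integral(C2*airyai(-2^(2/3)*a/2) + C3*airybi(-2^(2/3)*a/2), a)


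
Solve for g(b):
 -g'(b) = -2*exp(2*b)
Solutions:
 g(b) = C1 + exp(2*b)


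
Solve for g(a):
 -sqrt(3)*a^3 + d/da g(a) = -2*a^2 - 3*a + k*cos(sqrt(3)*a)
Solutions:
 g(a) = C1 + sqrt(3)*a^4/4 - 2*a^3/3 - 3*a^2/2 + sqrt(3)*k*sin(sqrt(3)*a)/3


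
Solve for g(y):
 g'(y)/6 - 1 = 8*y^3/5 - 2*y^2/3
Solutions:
 g(y) = C1 + 12*y^4/5 - 4*y^3/3 + 6*y


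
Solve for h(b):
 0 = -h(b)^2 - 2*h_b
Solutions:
 h(b) = 2/(C1 + b)


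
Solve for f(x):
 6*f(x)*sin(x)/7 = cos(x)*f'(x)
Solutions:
 f(x) = C1/cos(x)^(6/7)


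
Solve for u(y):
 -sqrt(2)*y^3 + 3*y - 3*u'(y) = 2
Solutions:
 u(y) = C1 - sqrt(2)*y^4/12 + y^2/2 - 2*y/3


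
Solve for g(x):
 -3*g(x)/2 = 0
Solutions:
 g(x) = 0


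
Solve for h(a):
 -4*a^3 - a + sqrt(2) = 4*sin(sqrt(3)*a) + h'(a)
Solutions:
 h(a) = C1 - a^4 - a^2/2 + sqrt(2)*a + 4*sqrt(3)*cos(sqrt(3)*a)/3


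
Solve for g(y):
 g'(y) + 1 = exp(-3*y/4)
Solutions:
 g(y) = C1 - y - 4*exp(-3*y/4)/3


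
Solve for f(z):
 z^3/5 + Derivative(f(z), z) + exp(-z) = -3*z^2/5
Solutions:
 f(z) = C1 - z^4/20 - z^3/5 + exp(-z)


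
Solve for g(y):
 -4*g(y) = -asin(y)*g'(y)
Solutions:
 g(y) = C1*exp(4*Integral(1/asin(y), y))


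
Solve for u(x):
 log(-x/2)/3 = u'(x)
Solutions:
 u(x) = C1 + x*log(-x)/3 + x*(-1 - log(2))/3


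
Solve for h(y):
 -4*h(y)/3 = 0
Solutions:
 h(y) = 0


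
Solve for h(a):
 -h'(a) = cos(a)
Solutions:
 h(a) = C1 - sin(a)


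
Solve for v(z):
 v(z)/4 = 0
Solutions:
 v(z) = 0


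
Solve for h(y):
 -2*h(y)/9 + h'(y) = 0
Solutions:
 h(y) = C1*exp(2*y/9)


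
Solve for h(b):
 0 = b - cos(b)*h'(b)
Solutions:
 h(b) = C1 + Integral(b/cos(b), b)


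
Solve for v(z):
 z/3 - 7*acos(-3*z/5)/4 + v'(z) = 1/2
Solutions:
 v(z) = C1 - z^2/6 + 7*z*acos(-3*z/5)/4 + z/2 + 7*sqrt(25 - 9*z^2)/12


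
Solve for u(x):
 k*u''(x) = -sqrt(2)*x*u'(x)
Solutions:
 u(x) = C1 + C2*sqrt(k)*erf(2^(3/4)*x*sqrt(1/k)/2)


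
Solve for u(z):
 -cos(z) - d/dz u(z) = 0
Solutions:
 u(z) = C1 - sin(z)


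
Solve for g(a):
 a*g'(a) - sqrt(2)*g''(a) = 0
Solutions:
 g(a) = C1 + C2*erfi(2^(1/4)*a/2)


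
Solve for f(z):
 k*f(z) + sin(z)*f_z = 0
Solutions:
 f(z) = C1*exp(k*(-log(cos(z) - 1) + log(cos(z) + 1))/2)


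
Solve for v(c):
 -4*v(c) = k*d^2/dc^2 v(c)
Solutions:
 v(c) = C1*exp(-2*c*sqrt(-1/k)) + C2*exp(2*c*sqrt(-1/k))


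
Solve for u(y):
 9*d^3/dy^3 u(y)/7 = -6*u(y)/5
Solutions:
 u(y) = C3*exp(-14^(1/3)*15^(2/3)*y/15) + (C1*sin(14^(1/3)*3^(1/6)*5^(2/3)*y/10) + C2*cos(14^(1/3)*3^(1/6)*5^(2/3)*y/10))*exp(14^(1/3)*15^(2/3)*y/30)


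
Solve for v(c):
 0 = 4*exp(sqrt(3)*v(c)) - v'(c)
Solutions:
 v(c) = sqrt(3)*(2*log(-1/(C1 + 4*c)) - log(3))/6


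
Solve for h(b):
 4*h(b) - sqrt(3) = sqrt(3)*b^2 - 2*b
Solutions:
 h(b) = sqrt(3)*b^2/4 - b/2 + sqrt(3)/4


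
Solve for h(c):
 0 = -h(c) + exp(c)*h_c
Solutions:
 h(c) = C1*exp(-exp(-c))


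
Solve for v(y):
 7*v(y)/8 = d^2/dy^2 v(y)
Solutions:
 v(y) = C1*exp(-sqrt(14)*y/4) + C2*exp(sqrt(14)*y/4)


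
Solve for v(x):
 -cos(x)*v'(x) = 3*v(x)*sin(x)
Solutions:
 v(x) = C1*cos(x)^3


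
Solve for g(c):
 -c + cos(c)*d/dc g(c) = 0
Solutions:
 g(c) = C1 + Integral(c/cos(c), c)


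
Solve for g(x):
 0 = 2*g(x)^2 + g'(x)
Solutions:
 g(x) = 1/(C1 + 2*x)


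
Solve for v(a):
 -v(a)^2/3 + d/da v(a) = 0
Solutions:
 v(a) = -3/(C1 + a)


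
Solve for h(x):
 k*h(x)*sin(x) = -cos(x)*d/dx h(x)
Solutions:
 h(x) = C1*exp(k*log(cos(x)))


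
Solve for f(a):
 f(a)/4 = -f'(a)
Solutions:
 f(a) = C1*exp(-a/4)


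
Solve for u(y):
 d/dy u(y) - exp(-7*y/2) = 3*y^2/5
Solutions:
 u(y) = C1 + y^3/5 - 2*exp(-7*y/2)/7


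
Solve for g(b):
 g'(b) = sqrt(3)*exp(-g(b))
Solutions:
 g(b) = log(C1 + sqrt(3)*b)


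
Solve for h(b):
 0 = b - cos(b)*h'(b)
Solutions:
 h(b) = C1 + Integral(b/cos(b), b)


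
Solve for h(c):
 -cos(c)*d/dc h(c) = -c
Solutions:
 h(c) = C1 + Integral(c/cos(c), c)


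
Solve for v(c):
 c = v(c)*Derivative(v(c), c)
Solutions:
 v(c) = -sqrt(C1 + c^2)
 v(c) = sqrt(C1 + c^2)


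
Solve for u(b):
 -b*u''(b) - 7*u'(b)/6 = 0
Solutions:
 u(b) = C1 + C2/b^(1/6)


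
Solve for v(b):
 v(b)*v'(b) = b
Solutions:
 v(b) = -sqrt(C1 + b^2)
 v(b) = sqrt(C1 + b^2)


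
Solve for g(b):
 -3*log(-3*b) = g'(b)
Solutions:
 g(b) = C1 - 3*b*log(-b) + 3*b*(1 - log(3))


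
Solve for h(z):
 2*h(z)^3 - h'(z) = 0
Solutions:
 h(z) = -sqrt(2)*sqrt(-1/(C1 + 2*z))/2
 h(z) = sqrt(2)*sqrt(-1/(C1 + 2*z))/2


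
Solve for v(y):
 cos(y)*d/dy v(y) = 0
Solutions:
 v(y) = C1


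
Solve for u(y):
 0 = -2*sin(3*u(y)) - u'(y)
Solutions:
 u(y) = -acos((-C1 - exp(12*y))/(C1 - exp(12*y)))/3 + 2*pi/3
 u(y) = acos((-C1 - exp(12*y))/(C1 - exp(12*y)))/3


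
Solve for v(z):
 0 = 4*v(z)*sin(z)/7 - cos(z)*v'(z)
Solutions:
 v(z) = C1/cos(z)^(4/7)


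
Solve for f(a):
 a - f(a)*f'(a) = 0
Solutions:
 f(a) = -sqrt(C1 + a^2)
 f(a) = sqrt(C1 + a^2)


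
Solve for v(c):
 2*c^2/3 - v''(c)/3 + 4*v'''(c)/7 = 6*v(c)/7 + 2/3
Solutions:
 v(c) = C1*exp(c*(-(108*sqrt(107034) + 35335)^(1/3) - 49/(108*sqrt(107034) + 35335)^(1/3) + 14)/72)*sin(sqrt(3)*c*(-(108*sqrt(107034) + 35335)^(1/3) + 49/(108*sqrt(107034) + 35335)^(1/3))/72) + C2*exp(c*(-(108*sqrt(107034) + 35335)^(1/3) - 49/(108*sqrt(107034) + 35335)^(1/3) + 14)/72)*cos(sqrt(3)*c*(-(108*sqrt(107034) + 35335)^(1/3) + 49/(108*sqrt(107034) + 35335)^(1/3))/72) + C3*exp(c*(49/(108*sqrt(107034) + 35335)^(1/3) + 7 + (108*sqrt(107034) + 35335)^(1/3))/36) + 7*c^2/9 - 112/81


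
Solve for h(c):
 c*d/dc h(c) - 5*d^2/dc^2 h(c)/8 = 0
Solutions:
 h(c) = C1 + C2*erfi(2*sqrt(5)*c/5)


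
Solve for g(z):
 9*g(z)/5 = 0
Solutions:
 g(z) = 0


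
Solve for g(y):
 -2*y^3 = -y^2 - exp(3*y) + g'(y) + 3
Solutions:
 g(y) = C1 - y^4/2 + y^3/3 - 3*y + exp(3*y)/3


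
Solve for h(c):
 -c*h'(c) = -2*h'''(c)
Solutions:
 h(c) = C1 + Integral(C2*airyai(2^(2/3)*c/2) + C3*airybi(2^(2/3)*c/2), c)


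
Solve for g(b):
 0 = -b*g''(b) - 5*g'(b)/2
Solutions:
 g(b) = C1 + C2/b^(3/2)


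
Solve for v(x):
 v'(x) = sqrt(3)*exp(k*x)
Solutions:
 v(x) = C1 + sqrt(3)*exp(k*x)/k


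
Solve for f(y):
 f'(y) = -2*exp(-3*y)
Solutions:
 f(y) = C1 + 2*exp(-3*y)/3


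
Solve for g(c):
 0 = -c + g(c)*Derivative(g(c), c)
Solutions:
 g(c) = -sqrt(C1 + c^2)
 g(c) = sqrt(C1 + c^2)


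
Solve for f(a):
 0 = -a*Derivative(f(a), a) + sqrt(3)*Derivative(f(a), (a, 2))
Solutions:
 f(a) = C1 + C2*erfi(sqrt(2)*3^(3/4)*a/6)


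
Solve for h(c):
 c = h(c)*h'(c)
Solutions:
 h(c) = -sqrt(C1 + c^2)
 h(c) = sqrt(C1 + c^2)


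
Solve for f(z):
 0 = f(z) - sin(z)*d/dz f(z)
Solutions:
 f(z) = C1*sqrt(cos(z) - 1)/sqrt(cos(z) + 1)


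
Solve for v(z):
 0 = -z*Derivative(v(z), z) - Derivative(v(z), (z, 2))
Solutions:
 v(z) = C1 + C2*erf(sqrt(2)*z/2)


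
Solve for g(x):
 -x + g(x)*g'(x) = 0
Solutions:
 g(x) = -sqrt(C1 + x^2)
 g(x) = sqrt(C1 + x^2)


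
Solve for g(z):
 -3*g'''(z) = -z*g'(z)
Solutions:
 g(z) = C1 + Integral(C2*airyai(3^(2/3)*z/3) + C3*airybi(3^(2/3)*z/3), z)


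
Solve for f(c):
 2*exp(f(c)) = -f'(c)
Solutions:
 f(c) = log(1/(C1 + 2*c))


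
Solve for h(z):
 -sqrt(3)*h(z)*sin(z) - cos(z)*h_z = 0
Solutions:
 h(z) = C1*cos(z)^(sqrt(3))


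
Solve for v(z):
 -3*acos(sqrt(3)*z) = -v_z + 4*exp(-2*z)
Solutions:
 v(z) = C1 + 3*z*acos(sqrt(3)*z) - sqrt(3)*sqrt(1 - 3*z^2) - 2*exp(-2*z)


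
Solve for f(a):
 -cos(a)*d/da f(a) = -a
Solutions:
 f(a) = C1 + Integral(a/cos(a), a)


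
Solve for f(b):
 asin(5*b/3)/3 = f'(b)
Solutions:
 f(b) = C1 + b*asin(5*b/3)/3 + sqrt(9 - 25*b^2)/15


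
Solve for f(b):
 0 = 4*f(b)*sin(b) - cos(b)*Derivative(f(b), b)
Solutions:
 f(b) = C1/cos(b)^4


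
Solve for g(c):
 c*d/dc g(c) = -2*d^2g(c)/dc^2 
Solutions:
 g(c) = C1 + C2*erf(c/2)


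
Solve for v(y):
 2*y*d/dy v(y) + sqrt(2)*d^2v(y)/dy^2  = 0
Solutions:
 v(y) = C1 + C2*erf(2^(3/4)*y/2)


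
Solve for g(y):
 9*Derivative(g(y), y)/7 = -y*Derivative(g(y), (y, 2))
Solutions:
 g(y) = C1 + C2/y^(2/7)


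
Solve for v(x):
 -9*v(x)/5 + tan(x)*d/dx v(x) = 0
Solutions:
 v(x) = C1*sin(x)^(9/5)


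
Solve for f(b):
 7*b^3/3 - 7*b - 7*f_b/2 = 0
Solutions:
 f(b) = C1 + b^4/6 - b^2


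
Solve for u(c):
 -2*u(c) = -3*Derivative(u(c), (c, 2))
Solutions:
 u(c) = C1*exp(-sqrt(6)*c/3) + C2*exp(sqrt(6)*c/3)


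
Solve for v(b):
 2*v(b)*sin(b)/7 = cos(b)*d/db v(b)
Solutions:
 v(b) = C1/cos(b)^(2/7)


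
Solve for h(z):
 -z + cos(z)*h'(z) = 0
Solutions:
 h(z) = C1 + Integral(z/cos(z), z)


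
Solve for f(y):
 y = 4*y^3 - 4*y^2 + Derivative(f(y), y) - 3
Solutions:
 f(y) = C1 - y^4 + 4*y^3/3 + y^2/2 + 3*y


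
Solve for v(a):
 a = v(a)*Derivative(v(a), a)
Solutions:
 v(a) = -sqrt(C1 + a^2)
 v(a) = sqrt(C1 + a^2)


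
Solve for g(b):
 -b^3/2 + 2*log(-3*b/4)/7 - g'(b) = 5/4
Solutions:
 g(b) = C1 - b^4/8 + 2*b*log(-b)/7 + b*(-43 - 16*log(2) + 8*log(3))/28


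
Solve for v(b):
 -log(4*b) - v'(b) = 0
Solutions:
 v(b) = C1 - b*log(b) - b*log(4) + b


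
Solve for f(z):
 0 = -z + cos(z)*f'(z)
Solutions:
 f(z) = C1 + Integral(z/cos(z), z)


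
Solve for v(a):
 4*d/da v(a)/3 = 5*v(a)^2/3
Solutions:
 v(a) = -4/(C1 + 5*a)


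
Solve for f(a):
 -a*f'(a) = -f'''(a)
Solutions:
 f(a) = C1 + Integral(C2*airyai(a) + C3*airybi(a), a)


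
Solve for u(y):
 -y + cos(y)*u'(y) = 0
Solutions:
 u(y) = C1 + Integral(y/cos(y), y)


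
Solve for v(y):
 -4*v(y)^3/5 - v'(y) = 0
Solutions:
 v(y) = -sqrt(10)*sqrt(-1/(C1 - 4*y))/2
 v(y) = sqrt(10)*sqrt(-1/(C1 - 4*y))/2


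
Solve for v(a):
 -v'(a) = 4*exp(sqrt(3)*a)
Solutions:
 v(a) = C1 - 4*sqrt(3)*exp(sqrt(3)*a)/3


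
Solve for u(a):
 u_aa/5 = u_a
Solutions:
 u(a) = C1 + C2*exp(5*a)


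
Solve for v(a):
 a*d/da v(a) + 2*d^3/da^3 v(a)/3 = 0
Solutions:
 v(a) = C1 + Integral(C2*airyai(-2^(2/3)*3^(1/3)*a/2) + C3*airybi(-2^(2/3)*3^(1/3)*a/2), a)


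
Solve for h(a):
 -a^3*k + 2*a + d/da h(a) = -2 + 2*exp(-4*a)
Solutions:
 h(a) = C1 + a^4*k/4 - a^2 - 2*a - exp(-4*a)/2


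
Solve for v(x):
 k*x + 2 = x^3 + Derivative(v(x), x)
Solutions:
 v(x) = C1 + k*x^2/2 - x^4/4 + 2*x


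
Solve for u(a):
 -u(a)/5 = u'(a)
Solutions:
 u(a) = C1*exp(-a/5)


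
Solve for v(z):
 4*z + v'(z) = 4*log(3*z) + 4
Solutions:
 v(z) = C1 - 2*z^2 + 4*z*log(z) + z*log(81)


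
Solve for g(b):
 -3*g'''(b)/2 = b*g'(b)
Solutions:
 g(b) = C1 + Integral(C2*airyai(-2^(1/3)*3^(2/3)*b/3) + C3*airybi(-2^(1/3)*3^(2/3)*b/3), b)


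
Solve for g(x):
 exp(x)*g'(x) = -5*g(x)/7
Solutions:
 g(x) = C1*exp(5*exp(-x)/7)


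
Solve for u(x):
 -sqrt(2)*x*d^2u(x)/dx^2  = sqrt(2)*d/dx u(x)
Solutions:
 u(x) = C1 + C2*log(x)


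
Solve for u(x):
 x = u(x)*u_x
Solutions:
 u(x) = -sqrt(C1 + x^2)
 u(x) = sqrt(C1 + x^2)


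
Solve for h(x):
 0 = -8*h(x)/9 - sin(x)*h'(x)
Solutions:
 h(x) = C1*(cos(x) + 1)^(4/9)/(cos(x) - 1)^(4/9)


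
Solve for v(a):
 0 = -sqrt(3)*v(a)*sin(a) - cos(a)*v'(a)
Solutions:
 v(a) = C1*cos(a)^(sqrt(3))


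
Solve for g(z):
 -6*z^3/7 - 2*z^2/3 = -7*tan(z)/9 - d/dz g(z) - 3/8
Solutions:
 g(z) = C1 + 3*z^4/14 + 2*z^3/9 - 3*z/8 + 7*log(cos(z))/9


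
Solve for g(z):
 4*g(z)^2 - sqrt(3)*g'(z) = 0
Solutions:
 g(z) = -3/(C1 + 4*sqrt(3)*z)


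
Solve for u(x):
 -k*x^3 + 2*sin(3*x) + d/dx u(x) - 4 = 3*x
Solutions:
 u(x) = C1 + k*x^4/4 + 3*x^2/2 + 4*x + 2*cos(3*x)/3


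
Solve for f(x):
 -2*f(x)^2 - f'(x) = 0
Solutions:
 f(x) = 1/(C1 + 2*x)


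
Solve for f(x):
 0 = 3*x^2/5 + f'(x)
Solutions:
 f(x) = C1 - x^3/5


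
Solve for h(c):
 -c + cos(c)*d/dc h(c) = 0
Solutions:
 h(c) = C1 + Integral(c/cos(c), c)


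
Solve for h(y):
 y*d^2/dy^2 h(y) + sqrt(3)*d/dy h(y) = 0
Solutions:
 h(y) = C1 + C2*y^(1 - sqrt(3))


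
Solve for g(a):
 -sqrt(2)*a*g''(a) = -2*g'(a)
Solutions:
 g(a) = C1 + C2*a^(1 + sqrt(2))


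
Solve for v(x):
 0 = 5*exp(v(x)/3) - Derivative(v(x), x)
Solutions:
 v(x) = 3*log(-1/(C1 + 5*x)) + 3*log(3)


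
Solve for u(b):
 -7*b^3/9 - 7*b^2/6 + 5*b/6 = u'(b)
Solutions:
 u(b) = C1 - 7*b^4/36 - 7*b^3/18 + 5*b^2/12


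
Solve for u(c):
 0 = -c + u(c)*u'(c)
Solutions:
 u(c) = -sqrt(C1 + c^2)
 u(c) = sqrt(C1 + c^2)


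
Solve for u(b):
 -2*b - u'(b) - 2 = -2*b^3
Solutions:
 u(b) = C1 + b^4/2 - b^2 - 2*b


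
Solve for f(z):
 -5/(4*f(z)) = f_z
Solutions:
 f(z) = -sqrt(C1 - 10*z)/2
 f(z) = sqrt(C1 - 10*z)/2


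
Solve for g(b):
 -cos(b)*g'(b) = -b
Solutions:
 g(b) = C1 + Integral(b/cos(b), b)


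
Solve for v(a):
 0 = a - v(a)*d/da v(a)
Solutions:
 v(a) = -sqrt(C1 + a^2)
 v(a) = sqrt(C1 + a^2)


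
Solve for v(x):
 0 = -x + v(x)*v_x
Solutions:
 v(x) = -sqrt(C1 + x^2)
 v(x) = sqrt(C1 + x^2)


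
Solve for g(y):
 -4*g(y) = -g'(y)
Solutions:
 g(y) = C1*exp(4*y)


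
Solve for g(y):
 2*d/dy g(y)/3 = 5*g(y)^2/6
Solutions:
 g(y) = -4/(C1 + 5*y)


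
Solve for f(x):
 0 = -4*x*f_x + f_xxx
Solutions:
 f(x) = C1 + Integral(C2*airyai(2^(2/3)*x) + C3*airybi(2^(2/3)*x), x)


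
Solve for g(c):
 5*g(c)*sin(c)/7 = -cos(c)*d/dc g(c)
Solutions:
 g(c) = C1*cos(c)^(5/7)


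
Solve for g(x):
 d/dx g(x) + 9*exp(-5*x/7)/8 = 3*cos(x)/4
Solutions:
 g(x) = C1 + 3*sin(x)/4 + 63*exp(-5*x/7)/40


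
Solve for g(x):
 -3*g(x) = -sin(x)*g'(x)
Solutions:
 g(x) = C1*(cos(x) - 1)^(3/2)/(cos(x) + 1)^(3/2)


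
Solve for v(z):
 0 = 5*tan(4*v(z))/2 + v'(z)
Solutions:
 v(z) = -asin(C1*exp(-10*z))/4 + pi/4
 v(z) = asin(C1*exp(-10*z))/4


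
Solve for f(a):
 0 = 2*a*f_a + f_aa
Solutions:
 f(a) = C1 + C2*erf(a)


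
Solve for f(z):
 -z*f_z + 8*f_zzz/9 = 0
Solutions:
 f(z) = C1 + Integral(C2*airyai(3^(2/3)*z/2) + C3*airybi(3^(2/3)*z/2), z)


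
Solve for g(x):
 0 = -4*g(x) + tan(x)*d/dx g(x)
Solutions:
 g(x) = C1*sin(x)^4


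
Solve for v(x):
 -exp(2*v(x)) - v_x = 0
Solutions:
 v(x) = log(-sqrt(-1/(C1 - x))) - log(2)/2
 v(x) = log(-1/(C1 - x))/2 - log(2)/2


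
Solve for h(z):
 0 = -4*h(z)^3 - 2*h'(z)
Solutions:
 h(z) = -sqrt(2)*sqrt(-1/(C1 - 2*z))/2
 h(z) = sqrt(2)*sqrt(-1/(C1 - 2*z))/2


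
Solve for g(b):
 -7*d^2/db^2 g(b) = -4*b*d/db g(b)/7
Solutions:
 g(b) = C1 + C2*erfi(sqrt(2)*b/7)


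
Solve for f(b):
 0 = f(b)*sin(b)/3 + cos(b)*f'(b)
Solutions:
 f(b) = C1*cos(b)^(1/3)


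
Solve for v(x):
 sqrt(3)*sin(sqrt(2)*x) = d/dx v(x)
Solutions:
 v(x) = C1 - sqrt(6)*cos(sqrt(2)*x)/2


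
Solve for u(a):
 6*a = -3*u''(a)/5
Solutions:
 u(a) = C1 + C2*a - 5*a^3/3


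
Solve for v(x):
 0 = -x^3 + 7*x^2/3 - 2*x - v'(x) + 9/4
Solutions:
 v(x) = C1 - x^4/4 + 7*x^3/9 - x^2 + 9*x/4


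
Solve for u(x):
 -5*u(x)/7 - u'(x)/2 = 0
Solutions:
 u(x) = C1*exp(-10*x/7)


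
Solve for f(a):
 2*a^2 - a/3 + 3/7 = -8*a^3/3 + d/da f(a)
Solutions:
 f(a) = C1 + 2*a^4/3 + 2*a^3/3 - a^2/6 + 3*a/7


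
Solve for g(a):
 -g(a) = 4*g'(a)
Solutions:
 g(a) = C1*exp(-a/4)


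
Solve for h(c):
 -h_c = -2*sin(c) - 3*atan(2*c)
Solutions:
 h(c) = C1 + 3*c*atan(2*c) - 3*log(4*c^2 + 1)/4 - 2*cos(c)


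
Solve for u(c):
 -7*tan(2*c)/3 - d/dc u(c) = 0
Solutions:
 u(c) = C1 + 7*log(cos(2*c))/6


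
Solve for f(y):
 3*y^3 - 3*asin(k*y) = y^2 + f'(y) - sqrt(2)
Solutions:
 f(y) = C1 + 3*y^4/4 - y^3/3 + sqrt(2)*y - 3*Piecewise((y*asin(k*y) + sqrt(-k^2*y^2 + 1)/k, Ne(k, 0)), (0, True))


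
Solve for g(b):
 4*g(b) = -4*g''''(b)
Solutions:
 g(b) = (C1*sin(sqrt(2)*b/2) + C2*cos(sqrt(2)*b/2))*exp(-sqrt(2)*b/2) + (C3*sin(sqrt(2)*b/2) + C4*cos(sqrt(2)*b/2))*exp(sqrt(2)*b/2)


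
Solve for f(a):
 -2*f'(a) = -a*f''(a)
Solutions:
 f(a) = C1 + C2*a^3


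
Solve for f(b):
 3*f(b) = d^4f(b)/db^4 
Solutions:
 f(b) = C1*exp(-3^(1/4)*b) + C2*exp(3^(1/4)*b) + C3*sin(3^(1/4)*b) + C4*cos(3^(1/4)*b)


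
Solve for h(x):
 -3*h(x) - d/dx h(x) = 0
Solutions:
 h(x) = C1*exp(-3*x)


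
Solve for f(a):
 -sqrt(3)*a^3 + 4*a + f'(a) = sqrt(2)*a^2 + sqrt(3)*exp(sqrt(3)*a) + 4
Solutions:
 f(a) = C1 + sqrt(3)*a^4/4 + sqrt(2)*a^3/3 - 2*a^2 + 4*a + exp(sqrt(3)*a)


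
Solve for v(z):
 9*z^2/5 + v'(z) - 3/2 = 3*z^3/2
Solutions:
 v(z) = C1 + 3*z^4/8 - 3*z^3/5 + 3*z/2


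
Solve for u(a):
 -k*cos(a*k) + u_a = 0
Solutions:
 u(a) = C1 + sin(a*k)


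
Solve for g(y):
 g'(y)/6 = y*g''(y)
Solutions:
 g(y) = C1 + C2*y^(7/6)


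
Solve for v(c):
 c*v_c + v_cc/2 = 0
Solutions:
 v(c) = C1 + C2*erf(c)


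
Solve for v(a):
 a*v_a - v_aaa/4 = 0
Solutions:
 v(a) = C1 + Integral(C2*airyai(2^(2/3)*a) + C3*airybi(2^(2/3)*a), a)


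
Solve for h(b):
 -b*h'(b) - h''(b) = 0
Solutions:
 h(b) = C1 + C2*erf(sqrt(2)*b/2)


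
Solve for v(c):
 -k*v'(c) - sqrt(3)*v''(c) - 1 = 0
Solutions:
 v(c) = C1 + C2*exp(-sqrt(3)*c*k/3) - c/k


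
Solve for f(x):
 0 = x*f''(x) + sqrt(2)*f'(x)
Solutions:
 f(x) = C1 + C2*x^(1 - sqrt(2))


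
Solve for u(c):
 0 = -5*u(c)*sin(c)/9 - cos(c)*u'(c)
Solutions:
 u(c) = C1*cos(c)^(5/9)


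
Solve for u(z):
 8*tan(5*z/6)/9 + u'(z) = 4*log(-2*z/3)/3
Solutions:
 u(z) = C1 + 4*z*log(-z)/3 - 4*z*log(3)/3 - 4*z/3 + 4*z*log(2)/3 + 16*log(cos(5*z/6))/15


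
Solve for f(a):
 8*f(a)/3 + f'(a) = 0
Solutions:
 f(a) = C1*exp(-8*a/3)


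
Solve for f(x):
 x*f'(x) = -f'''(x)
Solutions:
 f(x) = C1 + Integral(C2*airyai(-x) + C3*airybi(-x), x)


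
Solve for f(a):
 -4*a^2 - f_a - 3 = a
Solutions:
 f(a) = C1 - 4*a^3/3 - a^2/2 - 3*a


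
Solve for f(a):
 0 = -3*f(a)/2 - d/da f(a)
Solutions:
 f(a) = C1*exp(-3*a/2)


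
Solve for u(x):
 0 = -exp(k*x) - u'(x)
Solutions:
 u(x) = C1 - exp(k*x)/k


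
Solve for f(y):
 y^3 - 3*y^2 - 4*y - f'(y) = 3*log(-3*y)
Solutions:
 f(y) = C1 + y^4/4 - y^3 - 2*y^2 - 3*y*log(-y) + 3*y*(1 - log(3))


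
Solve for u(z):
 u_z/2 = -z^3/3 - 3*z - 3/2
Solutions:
 u(z) = C1 - z^4/6 - 3*z^2 - 3*z


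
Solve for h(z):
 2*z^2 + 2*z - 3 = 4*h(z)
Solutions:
 h(z) = z^2/2 + z/2 - 3/4


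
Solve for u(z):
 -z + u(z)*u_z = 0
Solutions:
 u(z) = -sqrt(C1 + z^2)
 u(z) = sqrt(C1 + z^2)


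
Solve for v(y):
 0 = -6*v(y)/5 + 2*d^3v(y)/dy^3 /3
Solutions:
 v(y) = C3*exp(15^(2/3)*y/5) + (C1*sin(3*3^(1/6)*5^(2/3)*y/10) + C2*cos(3*3^(1/6)*5^(2/3)*y/10))*exp(-15^(2/3)*y/10)


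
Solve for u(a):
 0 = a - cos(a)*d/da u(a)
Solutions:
 u(a) = C1 + Integral(a/cos(a), a)


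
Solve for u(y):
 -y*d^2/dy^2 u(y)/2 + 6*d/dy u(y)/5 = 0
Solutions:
 u(y) = C1 + C2*y^(17/5)


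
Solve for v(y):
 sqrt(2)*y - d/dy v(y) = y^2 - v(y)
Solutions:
 v(y) = C1*exp(y) + y^2 - sqrt(2)*y + 2*y - sqrt(2) + 2


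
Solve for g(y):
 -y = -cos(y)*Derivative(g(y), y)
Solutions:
 g(y) = C1 + Integral(y/cos(y), y)


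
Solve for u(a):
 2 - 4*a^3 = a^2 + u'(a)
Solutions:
 u(a) = C1 - a^4 - a^3/3 + 2*a


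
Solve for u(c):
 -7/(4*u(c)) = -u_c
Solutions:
 u(c) = -sqrt(C1 + 14*c)/2
 u(c) = sqrt(C1 + 14*c)/2


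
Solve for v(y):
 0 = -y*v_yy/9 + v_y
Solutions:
 v(y) = C1 + C2*y^10


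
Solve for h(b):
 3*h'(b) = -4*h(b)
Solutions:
 h(b) = C1*exp(-4*b/3)


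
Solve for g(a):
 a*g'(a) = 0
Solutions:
 g(a) = C1


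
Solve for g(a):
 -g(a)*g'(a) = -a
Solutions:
 g(a) = -sqrt(C1 + a^2)
 g(a) = sqrt(C1 + a^2)


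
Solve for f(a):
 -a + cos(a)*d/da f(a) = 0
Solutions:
 f(a) = C1 + Integral(a/cos(a), a)


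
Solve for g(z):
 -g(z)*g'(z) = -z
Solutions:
 g(z) = -sqrt(C1 + z^2)
 g(z) = sqrt(C1 + z^2)


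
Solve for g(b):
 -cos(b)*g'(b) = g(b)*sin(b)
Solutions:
 g(b) = C1*cos(b)


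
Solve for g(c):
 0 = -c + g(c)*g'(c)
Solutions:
 g(c) = -sqrt(C1 + c^2)
 g(c) = sqrt(C1 + c^2)


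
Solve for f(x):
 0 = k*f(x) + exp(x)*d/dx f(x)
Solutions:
 f(x) = C1*exp(k*exp(-x))


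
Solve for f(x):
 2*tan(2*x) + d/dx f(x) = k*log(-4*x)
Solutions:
 f(x) = C1 + k*x*(log(-x) - 1) + 2*k*x*log(2) + log(cos(2*x))


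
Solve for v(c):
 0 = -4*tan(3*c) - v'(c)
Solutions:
 v(c) = C1 + 4*log(cos(3*c))/3


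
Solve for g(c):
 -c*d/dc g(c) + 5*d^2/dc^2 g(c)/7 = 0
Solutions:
 g(c) = C1 + C2*erfi(sqrt(70)*c/10)


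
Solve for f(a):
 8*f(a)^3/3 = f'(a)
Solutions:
 f(a) = -sqrt(6)*sqrt(-1/(C1 + 8*a))/2
 f(a) = sqrt(6)*sqrt(-1/(C1 + 8*a))/2


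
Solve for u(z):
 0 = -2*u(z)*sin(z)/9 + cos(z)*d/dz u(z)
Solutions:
 u(z) = C1/cos(z)^(2/9)


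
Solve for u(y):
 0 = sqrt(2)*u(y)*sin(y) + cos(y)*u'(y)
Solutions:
 u(y) = C1*cos(y)^(sqrt(2))


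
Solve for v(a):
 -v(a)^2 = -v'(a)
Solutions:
 v(a) = -1/(C1 + a)


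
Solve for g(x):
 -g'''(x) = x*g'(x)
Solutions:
 g(x) = C1 + Integral(C2*airyai(-x) + C3*airybi(-x), x)


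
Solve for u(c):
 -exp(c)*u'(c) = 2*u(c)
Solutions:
 u(c) = C1*exp(2*exp(-c))


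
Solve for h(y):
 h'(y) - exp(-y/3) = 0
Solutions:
 h(y) = C1 - 3*exp(-y/3)


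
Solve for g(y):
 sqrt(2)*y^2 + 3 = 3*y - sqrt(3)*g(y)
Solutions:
 g(y) = -sqrt(6)*y^2/3 + sqrt(3)*y - sqrt(3)


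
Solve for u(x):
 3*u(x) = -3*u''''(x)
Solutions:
 u(x) = (C1*sin(sqrt(2)*x/2) + C2*cos(sqrt(2)*x/2))*exp(-sqrt(2)*x/2) + (C3*sin(sqrt(2)*x/2) + C4*cos(sqrt(2)*x/2))*exp(sqrt(2)*x/2)


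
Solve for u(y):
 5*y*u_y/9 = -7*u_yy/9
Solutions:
 u(y) = C1 + C2*erf(sqrt(70)*y/14)


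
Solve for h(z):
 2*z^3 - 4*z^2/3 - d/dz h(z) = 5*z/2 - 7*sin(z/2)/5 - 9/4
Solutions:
 h(z) = C1 + z^4/2 - 4*z^3/9 - 5*z^2/4 + 9*z/4 - 14*cos(z/2)/5


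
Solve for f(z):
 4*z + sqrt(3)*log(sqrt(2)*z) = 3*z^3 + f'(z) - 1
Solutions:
 f(z) = C1 - 3*z^4/4 + 2*z^2 + sqrt(3)*z*log(z) - sqrt(3)*z + sqrt(3)*z*log(2)/2 + z


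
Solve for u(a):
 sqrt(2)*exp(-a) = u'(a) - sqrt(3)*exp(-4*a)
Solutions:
 u(a) = C1 - sqrt(2)*exp(-a) - sqrt(3)*exp(-4*a)/4


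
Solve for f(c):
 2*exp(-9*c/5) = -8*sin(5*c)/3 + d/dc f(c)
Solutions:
 f(c) = C1 - 8*cos(5*c)/15 - 10*exp(-9*c/5)/9


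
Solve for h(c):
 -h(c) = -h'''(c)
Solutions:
 h(c) = C3*exp(c) + (C1*sin(sqrt(3)*c/2) + C2*cos(sqrt(3)*c/2))*exp(-c/2)


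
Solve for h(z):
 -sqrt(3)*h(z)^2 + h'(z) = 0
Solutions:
 h(z) = -1/(C1 + sqrt(3)*z)


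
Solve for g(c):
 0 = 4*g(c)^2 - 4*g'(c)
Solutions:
 g(c) = -1/(C1 + c)


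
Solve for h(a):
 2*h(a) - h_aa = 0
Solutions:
 h(a) = C1*exp(-sqrt(2)*a) + C2*exp(sqrt(2)*a)


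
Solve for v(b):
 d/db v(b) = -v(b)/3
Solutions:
 v(b) = C1*exp(-b/3)


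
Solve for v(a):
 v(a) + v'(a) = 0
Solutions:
 v(a) = C1*exp(-a)


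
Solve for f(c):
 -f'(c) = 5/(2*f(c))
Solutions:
 f(c) = -sqrt(C1 - 5*c)
 f(c) = sqrt(C1 - 5*c)


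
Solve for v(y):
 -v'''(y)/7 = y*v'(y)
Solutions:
 v(y) = C1 + Integral(C2*airyai(-7^(1/3)*y) + C3*airybi(-7^(1/3)*y), y)


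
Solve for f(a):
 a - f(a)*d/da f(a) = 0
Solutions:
 f(a) = -sqrt(C1 + a^2)
 f(a) = sqrt(C1 + a^2)


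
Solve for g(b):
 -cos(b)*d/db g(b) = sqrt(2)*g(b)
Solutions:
 g(b) = C1*(sin(b) - 1)^(sqrt(2)/2)/(sin(b) + 1)^(sqrt(2)/2)


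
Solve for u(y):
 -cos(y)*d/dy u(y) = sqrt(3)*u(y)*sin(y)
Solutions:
 u(y) = C1*cos(y)^(sqrt(3))


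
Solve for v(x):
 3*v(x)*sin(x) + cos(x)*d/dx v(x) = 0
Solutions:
 v(x) = C1*cos(x)^3


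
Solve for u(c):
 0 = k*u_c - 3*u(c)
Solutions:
 u(c) = C1*exp(3*c/k)


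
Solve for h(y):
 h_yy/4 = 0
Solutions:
 h(y) = C1 + C2*y


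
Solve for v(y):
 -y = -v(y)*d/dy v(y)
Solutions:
 v(y) = -sqrt(C1 + y^2)
 v(y) = sqrt(C1 + y^2)


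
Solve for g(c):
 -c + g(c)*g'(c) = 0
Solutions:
 g(c) = -sqrt(C1 + c^2)
 g(c) = sqrt(C1 + c^2)


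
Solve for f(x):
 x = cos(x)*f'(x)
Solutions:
 f(x) = C1 + Integral(x/cos(x), x)


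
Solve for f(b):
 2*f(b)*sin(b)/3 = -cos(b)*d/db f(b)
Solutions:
 f(b) = C1*cos(b)^(2/3)


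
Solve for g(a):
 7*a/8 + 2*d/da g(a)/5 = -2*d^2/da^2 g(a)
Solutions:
 g(a) = C1 + C2*exp(-a/5) - 35*a^2/32 + 175*a/16


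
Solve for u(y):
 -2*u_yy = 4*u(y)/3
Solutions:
 u(y) = C1*sin(sqrt(6)*y/3) + C2*cos(sqrt(6)*y/3)


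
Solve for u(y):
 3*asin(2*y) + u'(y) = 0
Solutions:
 u(y) = C1 - 3*y*asin(2*y) - 3*sqrt(1 - 4*y^2)/2


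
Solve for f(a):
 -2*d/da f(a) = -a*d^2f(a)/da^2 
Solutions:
 f(a) = C1 + C2*a^3


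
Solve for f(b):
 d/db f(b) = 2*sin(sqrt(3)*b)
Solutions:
 f(b) = C1 - 2*sqrt(3)*cos(sqrt(3)*b)/3


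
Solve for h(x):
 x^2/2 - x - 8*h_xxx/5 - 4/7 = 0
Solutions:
 h(x) = C1 + C2*x + C3*x^2 + x^5/192 - 5*x^4/192 - 5*x^3/84


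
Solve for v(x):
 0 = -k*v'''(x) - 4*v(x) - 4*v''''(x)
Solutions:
 v(x) = C1*exp(x*(-3*k - sqrt(3)*sqrt(3*k^2 + 16*6^(1/3)*(9*k^2 + sqrt(3)*sqrt(27*k^4 - 65536))^(1/3) + 512*6^(2/3)/(9*k^2 + sqrt(3)*sqrt(27*k^4 - 65536))^(1/3)) + sqrt(6)*sqrt(3*sqrt(3)*k^3/sqrt(3*k^2 + 16*6^(1/3)*(9*k^2 + sqrt(3)*sqrt(27*k^4 - 65536))^(1/3) + 512*6^(2/3)/(9*k^2 + sqrt(3)*sqrt(27*k^4 - 65536))^(1/3)) + 3*k^2 - 8*6^(1/3)*(9*k^2 + sqrt(3)*sqrt(27*k^4 - 65536))^(1/3) - 256*6^(2/3)/(9*k^2 + sqrt(3)*sqrt(27*k^4 - 65536))^(1/3)))/48) + C2*exp(x*(-3*k + sqrt(3)*sqrt(3*k^2 + 16*6^(1/3)*(9*k^2 + sqrt(3)*sqrt(27*k^4 - 65536))^(1/3) + 512*6^(2/3)/(9*k^2 + sqrt(3)*sqrt(27*k^4 - 65536))^(1/3)) - sqrt(6)*sqrt(-3*sqrt(3)*k^3/sqrt(3*k^2 + 16*6^(1/3)*(9*k^2 + sqrt(3)*sqrt(27*k^4 - 65536))^(1/3) + 512*6^(2/3)/(9*k^2 + sqrt(3)*sqrt(27*k^4 - 65536))^(1/3)) + 3*k^2 - 8*6^(1/3)*(9*k^2 + sqrt(3)*sqrt(27*k^4 - 65536))^(1/3) - 256*6^(2/3)/(9*k^2 + sqrt(3)*sqrt(27*k^4 - 65536))^(1/3)))/48) + C3*exp(x*(-3*k + sqrt(3)*sqrt(3*k^2 + 16*6^(1/3)*(9*k^2 + sqrt(3)*sqrt(27*k^4 - 65536))^(1/3) + 512*6^(2/3)/(9*k^2 + sqrt(3)*sqrt(27*k^4 - 65536))^(1/3)) + sqrt(6)*sqrt(-3*sqrt(3)*k^3/sqrt(3*k^2 + 16*6^(1/3)*(9*k^2 + sqrt(3)*sqrt(27*k^4 - 65536))^(1/3) + 512*6^(2/3)/(9*k^2 + sqrt(3)*sqrt(27*k^4 - 65536))^(1/3)) + 3*k^2 - 8*6^(1/3)*(9*k^2 + sqrt(3)*sqrt(27*k^4 - 65536))^(1/3) - 256*6^(2/3)/(9*k^2 + sqrt(3)*sqrt(27*k^4 - 65536))^(1/3)))/48) + C4*exp(-x*(3*k + sqrt(3)*sqrt(3*k^2 + 16*6^(1/3)*(9*k^2 + sqrt(3)*sqrt(27*k^4 - 65536))^(1/3) + 512*6^(2/3)/(9*k^2 + sqrt(3)*sqrt(27*k^4 - 65536))^(1/3)) + sqrt(6)*sqrt(3*sqrt(3)*k^3/sqrt(3*k^2 + 16*6^(1/3)*(9*k^2 + sqrt(3)*sqrt(27*k^4 - 65536))^(1/3) + 512*6^(2/3)/(9*k^2 + sqrt(3)*sqrt(27*k^4 - 65536))^(1/3)) + 3*k^2 - 8*6^(1/3)*(9*k^2 + sqrt(3)*sqrt(27*k^4 - 65536))^(1/3) - 256*6^(2/3)/(9*k^2 + sqrt(3)*sqrt(27*k^4 - 65536))^(1/3)))/48)


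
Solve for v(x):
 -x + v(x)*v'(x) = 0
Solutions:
 v(x) = -sqrt(C1 + x^2)
 v(x) = sqrt(C1 + x^2)


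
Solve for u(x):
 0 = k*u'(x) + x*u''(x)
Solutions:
 u(x) = C1 + x^(1 - re(k))*(C2*sin(log(x)*Abs(im(k))) + C3*cos(log(x)*im(k)))


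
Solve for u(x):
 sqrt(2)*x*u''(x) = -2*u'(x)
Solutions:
 u(x) = C1 + C2*x^(1 - sqrt(2))


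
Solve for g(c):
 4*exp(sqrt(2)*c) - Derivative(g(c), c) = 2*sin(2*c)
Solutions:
 g(c) = C1 + 2*sqrt(2)*exp(sqrt(2)*c) + cos(2*c)


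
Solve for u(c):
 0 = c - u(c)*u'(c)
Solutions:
 u(c) = -sqrt(C1 + c^2)
 u(c) = sqrt(C1 + c^2)


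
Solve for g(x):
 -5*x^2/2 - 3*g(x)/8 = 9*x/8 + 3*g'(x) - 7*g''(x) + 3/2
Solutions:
 g(x) = C1*exp(x*(6 - sqrt(78))/28) + C2*exp(x*(6 + sqrt(78))/28) - 20*x^2/3 + 311*x/3 - 9740/9


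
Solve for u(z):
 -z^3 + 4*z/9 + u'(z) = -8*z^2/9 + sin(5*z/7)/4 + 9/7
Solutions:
 u(z) = C1 + z^4/4 - 8*z^3/27 - 2*z^2/9 + 9*z/7 - 7*cos(5*z/7)/20


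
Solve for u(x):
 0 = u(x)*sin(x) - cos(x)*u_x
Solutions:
 u(x) = C1/cos(x)


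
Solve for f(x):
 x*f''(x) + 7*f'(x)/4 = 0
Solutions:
 f(x) = C1 + C2/x^(3/4)


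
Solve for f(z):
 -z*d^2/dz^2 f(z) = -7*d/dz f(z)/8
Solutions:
 f(z) = C1 + C2*z^(15/8)


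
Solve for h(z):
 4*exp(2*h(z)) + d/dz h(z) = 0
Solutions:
 h(z) = log(-sqrt(-1/(C1 - 4*z))) - log(2)/2
 h(z) = log(-1/(C1 - 4*z))/2 - log(2)/2


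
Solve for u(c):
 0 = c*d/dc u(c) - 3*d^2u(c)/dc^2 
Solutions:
 u(c) = C1 + C2*erfi(sqrt(6)*c/6)


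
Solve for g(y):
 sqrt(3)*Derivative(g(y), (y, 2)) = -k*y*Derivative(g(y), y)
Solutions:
 g(y) = Piecewise((-sqrt(2)*3^(1/4)*sqrt(pi)*C1*erf(sqrt(2)*3^(3/4)*sqrt(k)*y/6)/(2*sqrt(k)) - C2, (k > 0) | (k < 0)), (-C1*y - C2, True))


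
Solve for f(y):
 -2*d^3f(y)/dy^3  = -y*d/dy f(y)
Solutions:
 f(y) = C1 + Integral(C2*airyai(2^(2/3)*y/2) + C3*airybi(2^(2/3)*y/2), y)


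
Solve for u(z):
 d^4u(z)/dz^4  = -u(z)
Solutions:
 u(z) = (C1*sin(sqrt(2)*z/2) + C2*cos(sqrt(2)*z/2))*exp(-sqrt(2)*z/2) + (C3*sin(sqrt(2)*z/2) + C4*cos(sqrt(2)*z/2))*exp(sqrt(2)*z/2)


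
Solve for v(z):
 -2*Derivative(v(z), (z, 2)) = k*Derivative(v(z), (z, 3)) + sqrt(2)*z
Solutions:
 v(z) = C1 + C2*z + C3*exp(-2*z/k) + sqrt(2)*k*z^2/8 - sqrt(2)*z^3/12


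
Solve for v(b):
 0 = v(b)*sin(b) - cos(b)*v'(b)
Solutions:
 v(b) = C1/cos(b)


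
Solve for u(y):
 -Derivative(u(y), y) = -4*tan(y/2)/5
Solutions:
 u(y) = C1 - 8*log(cos(y/2))/5


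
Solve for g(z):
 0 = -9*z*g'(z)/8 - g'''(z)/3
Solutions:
 g(z) = C1 + Integral(C2*airyai(-3*z/2) + C3*airybi(-3*z/2), z)


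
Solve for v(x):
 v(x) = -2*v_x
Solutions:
 v(x) = C1*exp(-x/2)


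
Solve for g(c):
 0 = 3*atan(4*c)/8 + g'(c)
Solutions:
 g(c) = C1 - 3*c*atan(4*c)/8 + 3*log(16*c^2 + 1)/64


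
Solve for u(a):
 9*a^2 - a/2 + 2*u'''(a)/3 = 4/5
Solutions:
 u(a) = C1 + C2*a + C3*a^2 - 9*a^5/40 + a^4/32 + a^3/5


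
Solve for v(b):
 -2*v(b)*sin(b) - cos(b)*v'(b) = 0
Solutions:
 v(b) = C1*cos(b)^2


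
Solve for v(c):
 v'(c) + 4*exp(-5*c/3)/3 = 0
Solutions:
 v(c) = C1 + 4*exp(-5*c/3)/5


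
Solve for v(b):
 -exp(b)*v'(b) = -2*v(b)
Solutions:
 v(b) = C1*exp(-2*exp(-b))


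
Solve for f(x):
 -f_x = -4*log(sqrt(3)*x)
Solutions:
 f(x) = C1 + 4*x*log(x) - 4*x + x*log(9)


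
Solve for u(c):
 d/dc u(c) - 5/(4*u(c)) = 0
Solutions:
 u(c) = -sqrt(C1 + 10*c)/2
 u(c) = sqrt(C1 + 10*c)/2


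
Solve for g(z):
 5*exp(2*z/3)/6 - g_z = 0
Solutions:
 g(z) = C1 + 5*exp(2*z/3)/4


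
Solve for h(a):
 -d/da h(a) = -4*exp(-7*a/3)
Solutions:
 h(a) = C1 - 12*exp(-7*a/3)/7


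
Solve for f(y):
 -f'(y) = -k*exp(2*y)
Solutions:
 f(y) = C1 + k*exp(2*y)/2


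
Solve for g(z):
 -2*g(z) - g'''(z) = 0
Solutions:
 g(z) = C3*exp(-2^(1/3)*z) + (C1*sin(2^(1/3)*sqrt(3)*z/2) + C2*cos(2^(1/3)*sqrt(3)*z/2))*exp(2^(1/3)*z/2)


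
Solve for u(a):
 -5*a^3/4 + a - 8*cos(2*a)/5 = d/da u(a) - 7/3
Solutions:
 u(a) = C1 - 5*a^4/16 + a^2/2 + 7*a/3 - 8*sin(a)*cos(a)/5


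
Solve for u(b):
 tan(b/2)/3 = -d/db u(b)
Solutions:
 u(b) = C1 + 2*log(cos(b/2))/3


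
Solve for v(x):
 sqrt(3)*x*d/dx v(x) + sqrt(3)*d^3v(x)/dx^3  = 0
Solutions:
 v(x) = C1 + Integral(C2*airyai(-x) + C3*airybi(-x), x)


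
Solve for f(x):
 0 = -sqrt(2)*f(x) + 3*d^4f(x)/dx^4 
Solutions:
 f(x) = C1*exp(-2^(1/8)*3^(3/4)*x/3) + C2*exp(2^(1/8)*3^(3/4)*x/3) + C3*sin(2^(1/8)*3^(3/4)*x/3) + C4*cos(2^(1/8)*3^(3/4)*x/3)


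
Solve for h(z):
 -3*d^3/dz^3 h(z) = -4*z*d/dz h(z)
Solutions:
 h(z) = C1 + Integral(C2*airyai(6^(2/3)*z/3) + C3*airybi(6^(2/3)*z/3), z)


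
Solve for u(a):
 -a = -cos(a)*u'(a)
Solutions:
 u(a) = C1 + Integral(a/cos(a), a)


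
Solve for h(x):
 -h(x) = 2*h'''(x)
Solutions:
 h(x) = C3*exp(-2^(2/3)*x/2) + (C1*sin(2^(2/3)*sqrt(3)*x/4) + C2*cos(2^(2/3)*sqrt(3)*x/4))*exp(2^(2/3)*x/4)


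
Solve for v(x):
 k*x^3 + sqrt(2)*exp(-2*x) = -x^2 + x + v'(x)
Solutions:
 v(x) = C1 + k*x^4/4 + x^3/3 - x^2/2 - sqrt(2)*exp(-2*x)/2


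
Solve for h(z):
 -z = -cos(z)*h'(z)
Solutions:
 h(z) = C1 + Integral(z/cos(z), z)


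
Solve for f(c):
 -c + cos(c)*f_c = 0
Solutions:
 f(c) = C1 + Integral(c/cos(c), c)


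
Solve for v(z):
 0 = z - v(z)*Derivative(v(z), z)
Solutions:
 v(z) = -sqrt(C1 + z^2)
 v(z) = sqrt(C1 + z^2)


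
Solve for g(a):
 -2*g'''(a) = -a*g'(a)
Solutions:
 g(a) = C1 + Integral(C2*airyai(2^(2/3)*a/2) + C3*airybi(2^(2/3)*a/2), a)


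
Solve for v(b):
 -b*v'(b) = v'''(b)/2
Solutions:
 v(b) = C1 + Integral(C2*airyai(-2^(1/3)*b) + C3*airybi(-2^(1/3)*b), b)


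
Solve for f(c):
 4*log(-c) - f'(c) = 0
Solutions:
 f(c) = C1 + 4*c*log(-c) - 4*c


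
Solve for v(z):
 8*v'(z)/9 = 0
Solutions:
 v(z) = C1
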